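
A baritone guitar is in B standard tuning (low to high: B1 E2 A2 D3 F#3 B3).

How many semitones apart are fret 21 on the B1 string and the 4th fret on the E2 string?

12 semitones

B1 at fret 21 → G#3 (MIDI 56); E2 at fret 4 → G#2 (MIDI 44).
56 − 44 = 12, so the two pitches are 12 semitones apart, with G#3 the higher.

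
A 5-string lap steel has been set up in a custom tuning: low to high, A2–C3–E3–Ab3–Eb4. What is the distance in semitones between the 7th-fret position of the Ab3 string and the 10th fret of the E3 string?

Ab3 at fret 7 → Eb4 (MIDI 63); E3 at fret 10 → D4 (MIDI 62).
63 − 62 = 1, so the two pitches are 1 semitone apart, with Eb4 the higher.

1 semitone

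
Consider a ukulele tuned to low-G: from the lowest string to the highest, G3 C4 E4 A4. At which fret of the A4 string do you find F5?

8

F5 is 8 semitones above the open A4 (A–A#–B–C–C#–D–D#–E–F), so it sits at fret 8.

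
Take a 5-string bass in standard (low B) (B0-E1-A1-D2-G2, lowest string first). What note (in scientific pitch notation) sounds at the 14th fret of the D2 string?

The open D2 string plus 14 semitones: D–D#–E–F–…–D–D#–E.
The walk passes from B into C once, so the octave number goes from 2 to 3.

E3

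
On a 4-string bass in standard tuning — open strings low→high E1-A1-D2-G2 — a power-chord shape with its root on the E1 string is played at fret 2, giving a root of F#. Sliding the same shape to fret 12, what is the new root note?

E

Moving from fret 2 to fret 12 shifts the root by 10 semitones.
F# up 10 semitones is E.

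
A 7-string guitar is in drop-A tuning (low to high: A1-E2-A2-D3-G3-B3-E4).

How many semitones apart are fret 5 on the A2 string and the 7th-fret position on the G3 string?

12 semitones

A2 at fret 5 → D3 (MIDI 50); G3 at fret 7 → D4 (MIDI 62).
50 − 62 = -12, so the two pitches are 12 semitones apart, with D4 the higher.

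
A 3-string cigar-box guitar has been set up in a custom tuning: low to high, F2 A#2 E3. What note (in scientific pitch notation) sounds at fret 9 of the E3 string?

The open E3 string plus 9 semitones: E–F–F#–G–G#–A–A#–B–C–C#.
The walk passes from B into C once, so the octave number goes from 3 to 4.
(Equivalently spelled Db4.)

C#4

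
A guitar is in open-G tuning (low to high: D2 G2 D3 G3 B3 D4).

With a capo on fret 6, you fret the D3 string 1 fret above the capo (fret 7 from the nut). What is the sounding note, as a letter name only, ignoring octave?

A

The capo raises the open D3 by 6 semitones to G#3; fretting 1 more gives D3 + 6 + 1 = D3 + 7 semitones, landing on A.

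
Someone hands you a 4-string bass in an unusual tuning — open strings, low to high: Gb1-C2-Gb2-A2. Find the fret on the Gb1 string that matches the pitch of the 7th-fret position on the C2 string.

13

Fret 7 on C2 is MIDI 36 + 7 = 43 (G2). On the Gb1 string (open MIDI 30), that pitch is 43 − 30 = fret 13.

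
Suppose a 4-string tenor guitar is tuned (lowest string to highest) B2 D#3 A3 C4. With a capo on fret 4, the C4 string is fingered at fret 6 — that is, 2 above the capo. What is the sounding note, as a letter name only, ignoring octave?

The capo raises the open C4 by 4 semitones to E4; fretting 2 more gives C4 + 4 + 2 = C4 + 6 semitones, landing on F#.
(Also written Gb.)

F#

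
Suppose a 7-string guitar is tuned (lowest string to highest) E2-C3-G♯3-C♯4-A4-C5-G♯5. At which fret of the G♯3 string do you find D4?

D4 is 6 semitones above the open G♯3 (G#–A–A#–B–C–C#–D), so it sits at fret 6.

6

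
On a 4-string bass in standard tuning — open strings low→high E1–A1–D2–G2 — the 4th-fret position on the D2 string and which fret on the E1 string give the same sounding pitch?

Fret 4 on D2 is MIDI 38 + 4 = 42 (F#2). On the E1 string (open MIDI 28), that pitch is 42 − 28 = fret 14.

14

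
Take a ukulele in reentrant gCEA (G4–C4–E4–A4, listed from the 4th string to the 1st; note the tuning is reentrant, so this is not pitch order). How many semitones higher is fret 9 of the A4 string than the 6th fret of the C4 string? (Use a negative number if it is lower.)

12 semitones

A4 at fret 9 → F♯5 (MIDI 78); C4 at fret 6 → F♯4 (MIDI 66).
78 − 66 = 12, so the two pitches are 12 semitones apart.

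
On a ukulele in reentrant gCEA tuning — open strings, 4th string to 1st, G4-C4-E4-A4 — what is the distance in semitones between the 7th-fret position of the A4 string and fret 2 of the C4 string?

A4 at fret 7 → E5 (MIDI 76); C4 at fret 2 → D4 (MIDI 62).
76 − 62 = 14, so the two pitches are 14 semitones apart, with E5 the higher.

14 semitones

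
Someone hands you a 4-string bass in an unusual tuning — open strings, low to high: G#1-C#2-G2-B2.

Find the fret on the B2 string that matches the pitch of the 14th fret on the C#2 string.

4

C#2 at fret 14 is C#2 + 14 semitones = D#3.
The open B2 string is 10 semitones above the open C#2, so the same pitch on the B2 string lies at fret 14 − 10 = 4.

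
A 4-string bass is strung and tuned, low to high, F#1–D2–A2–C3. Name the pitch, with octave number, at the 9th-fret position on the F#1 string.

D#2

The open F#1 string plus 9 semitones: F#–G–G#–A–A#–B–C–C#–D–D#.
The walk passes from B into C once, so the octave number goes from 1 to 2.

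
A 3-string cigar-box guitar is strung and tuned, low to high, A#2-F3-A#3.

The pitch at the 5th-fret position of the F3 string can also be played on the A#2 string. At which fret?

12

Fret 5 on F3 is MIDI 53 + 5 = 58 (A#3). On the A#2 string (open MIDI 46), that pitch is 58 − 46 = fret 12.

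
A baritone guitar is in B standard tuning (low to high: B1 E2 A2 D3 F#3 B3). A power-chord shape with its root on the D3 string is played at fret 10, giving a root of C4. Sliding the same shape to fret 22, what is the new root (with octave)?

C5

Moving from fret 10 to fret 22 shifts the root by 12 semitones.
C4 up 12 semitones is C5.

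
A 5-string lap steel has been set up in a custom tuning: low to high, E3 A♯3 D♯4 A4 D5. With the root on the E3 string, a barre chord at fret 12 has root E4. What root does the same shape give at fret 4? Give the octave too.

Moving from fret 12 to fret 4 shifts the root by -8 semitones.
E4 down 8 semitones is G♯3.

G♯3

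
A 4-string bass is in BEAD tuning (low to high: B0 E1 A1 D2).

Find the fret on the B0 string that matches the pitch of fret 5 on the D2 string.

Fret 5 on D2 is MIDI 38 + 5 = 43 (G2). On the B0 string (open MIDI 23), that pitch is 43 − 23 = fret 20.

20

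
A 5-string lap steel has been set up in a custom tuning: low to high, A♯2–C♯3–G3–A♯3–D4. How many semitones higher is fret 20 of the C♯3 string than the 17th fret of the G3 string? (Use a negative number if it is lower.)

C♯3 at fret 20 → A4 (MIDI 69); G3 at fret 17 → C5 (MIDI 72).
69 − 72 = -3, so the two pitches are 3 semitones apart.

-3 semitones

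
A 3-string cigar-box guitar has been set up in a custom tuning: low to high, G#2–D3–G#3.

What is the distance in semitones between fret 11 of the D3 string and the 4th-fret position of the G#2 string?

D3 at fret 11 → C#4 (MIDI 61); G#2 at fret 4 → C3 (MIDI 48).
61 − 48 = 13, so the two pitches are 13 semitones apart, with C#4 the higher.

13 semitones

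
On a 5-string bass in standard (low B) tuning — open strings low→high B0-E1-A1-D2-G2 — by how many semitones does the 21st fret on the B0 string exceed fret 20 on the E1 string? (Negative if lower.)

B0 at fret 21 → G♯2 (MIDI 44); E1 at fret 20 → C3 (MIDI 48).
44 − 48 = -4, so the two pitches are 4 semitones apart.

-4 semitones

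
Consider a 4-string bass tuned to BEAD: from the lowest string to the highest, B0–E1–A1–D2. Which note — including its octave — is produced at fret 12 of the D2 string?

D3

The open D2 string plus 12 semitones: D–D#–E–F–…–C–C#–D.
The walk passes from B into C once, so the octave number goes from 2 to 3.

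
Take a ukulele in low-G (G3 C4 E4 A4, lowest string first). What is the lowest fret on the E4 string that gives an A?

5

From E4, count semitones up the chromatic scale until reaching A: E–F–F#–G–G#–A — 5 steps.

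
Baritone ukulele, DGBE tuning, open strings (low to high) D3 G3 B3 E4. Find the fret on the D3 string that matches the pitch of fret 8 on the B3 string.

Fret 8 on B3 is MIDI 59 + 8 = 67 (G4). On the D3 string (open MIDI 50), that pitch is 67 − 50 = fret 17.

17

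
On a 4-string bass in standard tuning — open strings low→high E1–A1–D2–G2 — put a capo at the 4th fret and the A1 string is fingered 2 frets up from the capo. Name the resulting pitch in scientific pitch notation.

D♯2

The capo raises the open A1 by 4 semitones to C♯2; fretting 2 more gives A1 + 4 + 2 = A1 + 6 semitones = D♯2.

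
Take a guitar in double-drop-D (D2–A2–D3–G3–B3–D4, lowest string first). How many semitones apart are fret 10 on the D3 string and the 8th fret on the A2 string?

7 semitones

D3 at fret 10 → C4 (MIDI 60); A2 at fret 8 → F3 (MIDI 53).
60 − 53 = 7, so the two pitches are 7 semitones apart, with C4 the higher.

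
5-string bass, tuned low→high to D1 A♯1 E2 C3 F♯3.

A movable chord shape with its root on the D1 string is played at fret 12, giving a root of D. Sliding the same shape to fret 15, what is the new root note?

Moving from fret 12 to fret 15 shifts the root by 3 semitones.
D up 3 semitones is F.

F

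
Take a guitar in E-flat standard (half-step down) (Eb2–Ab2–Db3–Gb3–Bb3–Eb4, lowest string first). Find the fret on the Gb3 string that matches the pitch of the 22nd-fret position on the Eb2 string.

Eb2 at fret 22 is Eb2 + 22 semitones = Db4.
The open Gb3 string is 15 semitones above the open Eb2, so the same pitch on the Gb3 string lies at fret 22 − 15 = 7.

7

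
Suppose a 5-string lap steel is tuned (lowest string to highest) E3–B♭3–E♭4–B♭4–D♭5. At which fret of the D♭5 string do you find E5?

3

E5 is 3 semitones above the open D♭5 (Db–D–Eb–E), so it sits at fret 3.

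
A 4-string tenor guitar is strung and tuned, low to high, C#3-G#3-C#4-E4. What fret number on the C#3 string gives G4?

18

G4 is 18 semitones above the open C#3 (C#–D–D#–E–…–F–F#–G), so it sits at fret 18.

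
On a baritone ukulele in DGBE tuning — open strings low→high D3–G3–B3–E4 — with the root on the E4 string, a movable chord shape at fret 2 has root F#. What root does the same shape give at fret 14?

Moving from fret 2 to fret 14 shifts the root by 12 semitones.
F# up 12 semitones is F#.

F#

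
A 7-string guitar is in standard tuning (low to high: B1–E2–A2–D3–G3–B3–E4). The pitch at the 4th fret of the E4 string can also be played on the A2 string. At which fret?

Fret 4 on E4 is MIDI 64 + 4 = 68 (G#4). On the A2 string (open MIDI 45), that pitch is 68 − 45 = fret 23.

23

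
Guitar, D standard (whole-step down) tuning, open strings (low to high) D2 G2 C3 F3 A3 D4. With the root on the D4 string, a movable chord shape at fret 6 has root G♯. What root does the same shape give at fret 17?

G

Moving from fret 6 to fret 17 shifts the root by 11 semitones.
G♯ up 11 semitones is G.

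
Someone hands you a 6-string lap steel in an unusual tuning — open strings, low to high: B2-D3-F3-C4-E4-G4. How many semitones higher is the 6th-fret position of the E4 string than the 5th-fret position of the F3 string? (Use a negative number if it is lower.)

E4 at fret 6 → A#4 (MIDI 70); F3 at fret 5 → A#3 (MIDI 58).
70 − 58 = 12, so the two pitches are 12 semitones apart.

12 semitones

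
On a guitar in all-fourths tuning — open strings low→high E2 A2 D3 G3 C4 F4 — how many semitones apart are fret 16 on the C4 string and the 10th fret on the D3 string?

16 semitones

C4 at fret 16 → E5 (MIDI 76); D3 at fret 10 → C4 (MIDI 60).
76 − 60 = 16, so the two pitches are 16 semitones apart, with E5 the higher.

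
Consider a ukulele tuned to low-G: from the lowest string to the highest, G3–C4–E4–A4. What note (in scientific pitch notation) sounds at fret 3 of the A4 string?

C5

A4 is MIDI 69. Adding 3 gives 72, which is C5.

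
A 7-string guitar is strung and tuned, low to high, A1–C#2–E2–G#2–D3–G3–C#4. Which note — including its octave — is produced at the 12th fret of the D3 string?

D4

D3 is MIDI 50. Adding 12 gives 62, which is D4.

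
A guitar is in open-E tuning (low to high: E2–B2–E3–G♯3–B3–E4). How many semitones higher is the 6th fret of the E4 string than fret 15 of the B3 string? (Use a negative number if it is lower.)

E4 at fret 6 → A♯4 (MIDI 70); B3 at fret 15 → D5 (MIDI 74).
70 − 74 = -4, so the two pitches are 4 semitones apart.

-4 semitones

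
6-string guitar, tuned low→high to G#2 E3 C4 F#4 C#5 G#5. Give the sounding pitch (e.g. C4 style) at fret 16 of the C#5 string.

C#5 is MIDI 73. Adding 16 gives 89, which is F6.

F6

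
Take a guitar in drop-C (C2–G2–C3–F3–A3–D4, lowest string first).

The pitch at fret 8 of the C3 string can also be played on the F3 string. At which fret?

Fret 8 on C3 is MIDI 48 + 8 = 56 (G♯3). On the F3 string (open MIDI 53), that pitch is 56 − 53 = fret 3.

3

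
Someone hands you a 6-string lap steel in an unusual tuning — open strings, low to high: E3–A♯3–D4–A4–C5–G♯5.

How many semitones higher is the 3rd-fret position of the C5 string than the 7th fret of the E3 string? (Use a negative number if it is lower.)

16 semitones

C5 at fret 3 → D♯5 (MIDI 75); E3 at fret 7 → B3 (MIDI 59).
75 − 59 = 16, so the two pitches are 16 semitones apart.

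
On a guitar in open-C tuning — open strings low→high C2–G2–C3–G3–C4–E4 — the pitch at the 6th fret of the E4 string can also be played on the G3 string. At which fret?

15

Fret 6 on E4 is MIDI 64 + 6 = 70 (A♯4). On the G3 string (open MIDI 55), that pitch is 70 − 55 = fret 15.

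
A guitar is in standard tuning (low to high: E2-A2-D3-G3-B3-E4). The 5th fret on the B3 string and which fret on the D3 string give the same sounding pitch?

14

Fret 5 on B3 is MIDI 59 + 5 = 64 (E4). On the D3 string (open MIDI 50), that pitch is 64 − 50 = fret 14.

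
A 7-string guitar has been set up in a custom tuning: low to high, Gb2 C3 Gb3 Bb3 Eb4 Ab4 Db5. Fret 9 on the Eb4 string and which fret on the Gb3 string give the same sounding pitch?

Eb4 at fret 9 is Eb4 + 9 semitones = C5.
The open Gb3 string is 9 semitones below the open Eb4, so the same pitch on the Gb3 string lies at fret 9 + 9 = 18.

18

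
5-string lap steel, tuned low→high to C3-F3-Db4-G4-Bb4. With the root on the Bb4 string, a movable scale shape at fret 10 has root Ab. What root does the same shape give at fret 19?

F

Moving from fret 10 to fret 19 shifts the root by 9 semitones.
Ab up 9 semitones is F.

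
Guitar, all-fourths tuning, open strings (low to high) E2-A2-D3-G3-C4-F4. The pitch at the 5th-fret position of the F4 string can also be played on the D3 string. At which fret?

F4 at fret 5 is F4 + 5 semitones = A#4.
The open D3 string is 15 semitones below the open F4, so the same pitch on the D3 string lies at fret 5 + 15 = 20.

20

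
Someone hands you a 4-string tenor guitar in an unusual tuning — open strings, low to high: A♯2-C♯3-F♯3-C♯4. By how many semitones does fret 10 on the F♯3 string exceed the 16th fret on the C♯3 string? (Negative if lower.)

-1 semitone

F♯3 at fret 10 → E4 (MIDI 64); C♯3 at fret 16 → F4 (MIDI 65).
64 − 65 = -1, so the two pitches are 1 semitone apart.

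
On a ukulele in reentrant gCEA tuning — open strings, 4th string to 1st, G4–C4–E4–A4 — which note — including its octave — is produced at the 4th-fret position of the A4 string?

A4 is MIDI 69. Adding 4 gives 73, which is C#5.
(Equivalently spelled Db5.)

C#5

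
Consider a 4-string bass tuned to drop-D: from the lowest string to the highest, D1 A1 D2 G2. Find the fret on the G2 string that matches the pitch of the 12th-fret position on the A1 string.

2

Fret 12 on A1 is MIDI 33 + 12 = 45 (A2). On the G2 string (open MIDI 43), that pitch is 45 − 43 = fret 2.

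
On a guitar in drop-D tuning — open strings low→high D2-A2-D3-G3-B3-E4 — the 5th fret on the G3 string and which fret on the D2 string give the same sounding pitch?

22

G3 at fret 5 is G3 + 5 semitones = C4.
The open D2 string is 17 semitones below the open G3, so the same pitch on the D2 string lies at fret 5 + 17 = 22.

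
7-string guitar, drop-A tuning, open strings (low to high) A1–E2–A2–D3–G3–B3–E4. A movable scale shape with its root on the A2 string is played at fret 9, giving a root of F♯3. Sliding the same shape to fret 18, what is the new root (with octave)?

Moving from fret 9 to fret 18 shifts the root by 9 semitones.
F♯3 up 9 semitones is D♯4.

D♯4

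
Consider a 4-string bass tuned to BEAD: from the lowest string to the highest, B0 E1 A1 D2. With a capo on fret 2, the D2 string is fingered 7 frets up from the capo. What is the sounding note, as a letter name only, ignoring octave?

The capo raises the open D2 by 2 semitones to E2; fretting 7 more gives D2 + 2 + 7 = D2 + 9 semitones, landing on B.

B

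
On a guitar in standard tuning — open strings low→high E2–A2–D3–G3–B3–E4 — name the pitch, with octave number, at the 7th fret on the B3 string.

F♯4

B3 is MIDI 59. Adding 7 gives 66, which is F♯4.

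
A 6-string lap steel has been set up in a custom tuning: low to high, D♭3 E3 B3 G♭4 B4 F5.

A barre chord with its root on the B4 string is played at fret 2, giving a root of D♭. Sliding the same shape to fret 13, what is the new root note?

Moving from fret 2 to fret 13 shifts the root by 11 semitones.
D♭ up 11 semitones is C.

C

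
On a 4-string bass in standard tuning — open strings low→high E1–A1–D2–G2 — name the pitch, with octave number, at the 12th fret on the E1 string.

The open E1 string plus 12 semitones: E–F–F#–G–…–D–D#–E.
The walk passes from B into C once, so the octave number goes from 1 to 2.

E2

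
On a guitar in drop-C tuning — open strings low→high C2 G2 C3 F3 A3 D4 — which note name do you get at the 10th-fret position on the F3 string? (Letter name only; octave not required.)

F3 is MIDI 53. Adding 10 gives 63; 63 mod 12 = 3, i.e. D#.
(Equivalently spelled Eb.)

D#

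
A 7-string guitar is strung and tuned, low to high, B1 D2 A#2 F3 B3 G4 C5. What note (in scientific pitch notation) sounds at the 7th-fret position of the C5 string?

G5

C5 is MIDI 72. Adding 7 gives 79, which is G5.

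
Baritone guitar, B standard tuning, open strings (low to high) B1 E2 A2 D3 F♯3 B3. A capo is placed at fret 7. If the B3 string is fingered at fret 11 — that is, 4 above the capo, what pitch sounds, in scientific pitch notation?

The capo raises the open B3 by 7 semitones to F♯4; fretting 4 more gives B3 + 7 + 4 = B3 + 11 semitones = A♯4.

A♯4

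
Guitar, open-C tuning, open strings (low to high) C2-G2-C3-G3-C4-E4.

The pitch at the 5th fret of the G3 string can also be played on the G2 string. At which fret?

17

G3 at fret 5 is G3 + 5 semitones = C4.
The open G2 string is 12 semitones below the open G3, so the same pitch on the G2 string lies at fret 5 + 12 = 17.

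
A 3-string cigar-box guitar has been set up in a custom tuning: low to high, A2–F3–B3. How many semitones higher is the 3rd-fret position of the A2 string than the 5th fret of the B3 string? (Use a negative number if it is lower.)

A2 at fret 3 → C3 (MIDI 48); B3 at fret 5 → E4 (MIDI 64).
48 − 64 = -16, so the two pitches are 16 semitones apart.

-16 semitones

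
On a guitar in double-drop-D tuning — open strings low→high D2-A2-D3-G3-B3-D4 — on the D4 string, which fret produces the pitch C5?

C5 is 10 semitones above the open D4 (D–D#–E–F–…–A#–B–C), so it sits at fret 10.

10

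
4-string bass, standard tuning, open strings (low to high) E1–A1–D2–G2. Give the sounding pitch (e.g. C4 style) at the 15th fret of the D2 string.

The open D2 string plus 15 semitones: D–D#–E–F–…–D#–E–F.
The walk passes from B into C once, so the octave number goes from 2 to 3.

F3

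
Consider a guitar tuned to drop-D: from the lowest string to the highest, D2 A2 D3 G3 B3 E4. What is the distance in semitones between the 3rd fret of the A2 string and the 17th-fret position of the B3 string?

28 semitones

A2 at fret 3 → C3 (MIDI 48); B3 at fret 17 → E5 (MIDI 76).
48 − 76 = -28, so the two pitches are 28 semitones apart, with E5 the higher.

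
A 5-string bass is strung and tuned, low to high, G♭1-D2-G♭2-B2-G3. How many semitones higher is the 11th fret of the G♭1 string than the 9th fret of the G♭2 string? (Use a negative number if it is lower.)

-10 semitones

G♭1 at fret 11 → F2 (MIDI 41); G♭2 at fret 9 → E♭3 (MIDI 51).
41 − 51 = -10, so the two pitches are 10 semitones apart.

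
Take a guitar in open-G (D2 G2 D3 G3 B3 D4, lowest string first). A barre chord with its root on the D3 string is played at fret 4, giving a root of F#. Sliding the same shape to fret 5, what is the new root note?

G

Moving from fret 4 to fret 5 shifts the root by 1 semitone.
F# up 1 semitone is G.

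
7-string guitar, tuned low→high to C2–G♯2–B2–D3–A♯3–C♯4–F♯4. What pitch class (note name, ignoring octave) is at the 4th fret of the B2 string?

D♯

B2 is MIDI 47. Adding 4 gives 51; 51 mod 12 = 3, i.e. D♯.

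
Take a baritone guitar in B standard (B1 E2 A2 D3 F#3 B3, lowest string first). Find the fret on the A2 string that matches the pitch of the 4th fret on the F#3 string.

F#3 at fret 4 is F#3 + 4 semitones = A#3.
The open A2 string is 9 semitones below the open F#3, so the same pitch on the A2 string lies at fret 4 + 9 = 13.

13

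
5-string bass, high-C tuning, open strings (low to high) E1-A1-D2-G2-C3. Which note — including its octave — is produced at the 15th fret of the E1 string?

G2

E1 is MIDI 28. Adding 15 gives 43, which is G2.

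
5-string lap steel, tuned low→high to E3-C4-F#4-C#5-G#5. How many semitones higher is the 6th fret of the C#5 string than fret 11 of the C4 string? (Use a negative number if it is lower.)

C#5 at fret 6 → G5 (MIDI 79); C4 at fret 11 → B4 (MIDI 71).
79 − 71 = 8, so the two pitches are 8 semitones apart.

8 semitones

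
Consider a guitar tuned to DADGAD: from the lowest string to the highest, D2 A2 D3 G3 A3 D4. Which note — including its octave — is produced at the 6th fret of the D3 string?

The open D3 string plus 6 semitones: D–D#–E–F–F#–G–G#.
No B→C boundary is crossed, so the octave stays at 3.

G♯3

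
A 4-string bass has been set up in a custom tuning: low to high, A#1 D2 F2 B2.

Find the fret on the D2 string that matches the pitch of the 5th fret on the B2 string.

14

B2 at fret 5 is B2 + 5 semitones = E3.
The open D2 string is 9 semitones below the open B2, so the same pitch on the D2 string lies at fret 5 + 9 = 14.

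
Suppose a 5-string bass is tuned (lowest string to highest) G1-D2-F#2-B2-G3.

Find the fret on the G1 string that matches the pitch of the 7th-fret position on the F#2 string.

F#2 at fret 7 is F#2 + 7 semitones = C#3.
The open G1 string is 11 semitones below the open F#2, so the same pitch on the G1 string lies at fret 7 + 11 = 18.

18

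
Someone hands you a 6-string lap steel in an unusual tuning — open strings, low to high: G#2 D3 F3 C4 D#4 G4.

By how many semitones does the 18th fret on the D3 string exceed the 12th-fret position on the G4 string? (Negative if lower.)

D3 at fret 18 → G#4 (MIDI 68); G4 at fret 12 → G5 (MIDI 79).
68 − 79 = -11, so the two pitches are 11 semitones apart.

-11 semitones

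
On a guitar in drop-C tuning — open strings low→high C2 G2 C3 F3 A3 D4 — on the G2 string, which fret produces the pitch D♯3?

8

D♯3 is 8 semitones above the open G2 (G–G#–A–A#–B–C–C#–D–D#), so it sits at fret 8.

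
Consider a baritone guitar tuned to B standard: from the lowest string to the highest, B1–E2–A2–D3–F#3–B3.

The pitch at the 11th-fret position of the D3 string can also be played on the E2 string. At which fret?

D3 at fret 11 is D3 + 11 semitones = C#4.
The open E2 string is 10 semitones below the open D3, so the same pitch on the E2 string lies at fret 11 + 10 = 21.

21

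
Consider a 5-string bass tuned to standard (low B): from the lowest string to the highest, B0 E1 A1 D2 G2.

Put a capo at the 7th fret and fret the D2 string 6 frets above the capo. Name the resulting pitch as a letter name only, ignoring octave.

The capo raises the open D2 by 7 semitones to A2; fretting 6 more gives D2 + 7 + 6 = D2 + 13 semitones, landing on D♯.

D♯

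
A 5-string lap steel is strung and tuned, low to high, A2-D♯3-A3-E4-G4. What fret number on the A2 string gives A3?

A3 is 12 semitones above the open A2 (A–A#–B–C–…–G–G#–A), so it sits at fret 12.

12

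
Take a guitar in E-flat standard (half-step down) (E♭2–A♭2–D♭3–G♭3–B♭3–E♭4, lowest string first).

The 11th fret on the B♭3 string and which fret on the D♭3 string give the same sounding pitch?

Fret 11 on B♭3 is MIDI 58 + 11 = 69 (A4). On the D♭3 string (open MIDI 49), that pitch is 69 − 49 = fret 20.

20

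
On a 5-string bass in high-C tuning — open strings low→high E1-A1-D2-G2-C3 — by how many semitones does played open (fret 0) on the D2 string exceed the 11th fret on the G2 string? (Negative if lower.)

D2 at fret 0 → D2 (MIDI 38); G2 at fret 11 → F♯3 (MIDI 54).
38 − 54 = -16, so the two pitches are 16 semitones apart.

-16 semitones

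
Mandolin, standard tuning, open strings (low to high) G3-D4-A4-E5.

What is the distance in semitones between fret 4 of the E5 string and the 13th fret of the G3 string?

12 semitones

E5 at fret 4 → G♯5 (MIDI 80); G3 at fret 13 → G♯4 (MIDI 68).
80 − 68 = 12, so the two pitches are 12 semitones apart, with G♯5 the higher.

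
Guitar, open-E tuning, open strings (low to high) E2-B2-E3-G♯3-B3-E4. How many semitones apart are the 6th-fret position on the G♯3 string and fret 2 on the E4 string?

G♯3 at fret 6 → D4 (MIDI 62); E4 at fret 2 → F♯4 (MIDI 66).
62 − 66 = -4, so the two pitches are 4 semitones apart, with F♯4 the higher.

4 semitones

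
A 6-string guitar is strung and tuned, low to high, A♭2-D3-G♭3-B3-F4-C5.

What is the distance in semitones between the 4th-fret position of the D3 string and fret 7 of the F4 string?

D3 at fret 4 → G♭3 (MIDI 54); F4 at fret 7 → C5 (MIDI 72).
54 − 72 = -18, so the two pitches are 18 semitones apart, with C5 the higher.

18 semitones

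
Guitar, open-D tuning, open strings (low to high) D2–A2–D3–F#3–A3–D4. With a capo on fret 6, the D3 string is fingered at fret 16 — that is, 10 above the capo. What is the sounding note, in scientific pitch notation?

The capo raises the open D3 by 6 semitones to G#3; fretting 10 more gives D3 + 6 + 10 = D3 + 16 semitones = F#4.
(Also written Gb.)

F#4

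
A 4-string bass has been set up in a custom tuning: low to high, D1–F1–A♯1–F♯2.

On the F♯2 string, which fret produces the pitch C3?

C3 is 6 semitones above the open F♯2 (F#–G–G#–A–A#–B–C), so it sits at fret 6.

6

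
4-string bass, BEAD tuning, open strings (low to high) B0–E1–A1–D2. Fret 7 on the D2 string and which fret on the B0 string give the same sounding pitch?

Fret 7 on D2 is MIDI 38 + 7 = 45 (A2). On the B0 string (open MIDI 23), that pitch is 45 − 23 = fret 22.

22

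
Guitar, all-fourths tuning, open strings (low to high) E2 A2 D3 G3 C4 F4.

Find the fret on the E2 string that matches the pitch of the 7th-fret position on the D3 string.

17

D3 at fret 7 is D3 + 7 semitones = A3.
The open E2 string is 10 semitones below the open D3, so the same pitch on the E2 string lies at fret 7 + 10 = 17.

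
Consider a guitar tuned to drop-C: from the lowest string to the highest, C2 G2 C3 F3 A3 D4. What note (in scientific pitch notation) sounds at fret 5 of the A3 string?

Each fret is one semitone, so A3 + 5 = D4.

D4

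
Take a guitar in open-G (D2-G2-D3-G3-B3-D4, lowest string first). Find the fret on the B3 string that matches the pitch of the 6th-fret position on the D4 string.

D4 at fret 6 is D4 + 6 semitones = G#4.
The open B3 string is 3 semitones below the open D4, so the same pitch on the B3 string lies at fret 6 + 3 = 9.

9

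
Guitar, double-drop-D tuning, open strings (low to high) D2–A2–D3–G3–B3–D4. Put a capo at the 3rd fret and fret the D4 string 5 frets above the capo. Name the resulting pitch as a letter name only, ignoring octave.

A#

The capo raises the open D4 by 3 semitones to F4; fretting 5 more gives D4 + 3 + 5 = D4 + 8 semitones, landing on A#.
(Also written Bb.)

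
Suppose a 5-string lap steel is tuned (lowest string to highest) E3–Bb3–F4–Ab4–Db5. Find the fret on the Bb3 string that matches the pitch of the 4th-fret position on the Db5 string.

19

Db5 at fret 4 is Db5 + 4 semitones = F5.
The open Bb3 string is 15 semitones below the open Db5, so the same pitch on the Bb3 string lies at fret 4 + 15 = 19.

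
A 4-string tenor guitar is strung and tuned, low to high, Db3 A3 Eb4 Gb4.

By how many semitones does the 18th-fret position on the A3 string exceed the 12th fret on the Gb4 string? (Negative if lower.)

A3 at fret 18 → Eb5 (MIDI 75); Gb4 at fret 12 → Gb5 (MIDI 78).
75 − 78 = -3, so the two pitches are 3 semitones apart.

-3 semitones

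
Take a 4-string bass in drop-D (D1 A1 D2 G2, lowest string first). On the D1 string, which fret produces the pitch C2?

C2 is 10 semitones above the open D1 (D–D#–E–F–…–A#–B–C), so it sits at fret 10.

10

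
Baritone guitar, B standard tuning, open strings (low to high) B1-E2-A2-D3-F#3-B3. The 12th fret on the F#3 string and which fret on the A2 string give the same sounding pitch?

Fret 12 on F#3 is MIDI 54 + 12 = 66 (F#4). On the A2 string (open MIDI 45), that pitch is 66 − 45 = fret 21.

21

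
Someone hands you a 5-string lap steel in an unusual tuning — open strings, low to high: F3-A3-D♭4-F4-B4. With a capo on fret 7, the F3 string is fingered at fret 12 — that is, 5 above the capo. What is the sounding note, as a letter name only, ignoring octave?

F

The capo raises the open F3 by 7 semitones to C4; fretting 5 more gives F3 + 7 + 5 = F3 + 12 semitones, landing on F.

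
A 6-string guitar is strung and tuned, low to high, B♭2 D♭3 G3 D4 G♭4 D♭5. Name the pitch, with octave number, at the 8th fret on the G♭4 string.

D5

Each fret is one semitone, so G♭4 + 8 = D5.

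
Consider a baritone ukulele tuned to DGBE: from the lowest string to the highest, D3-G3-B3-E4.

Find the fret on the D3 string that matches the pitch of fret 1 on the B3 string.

10

B3 at fret 1 is B3 + 1 semitone = C4.
The open D3 string is 9 semitones below the open B3, so the same pitch on the D3 string lies at fret 1 + 9 = 10.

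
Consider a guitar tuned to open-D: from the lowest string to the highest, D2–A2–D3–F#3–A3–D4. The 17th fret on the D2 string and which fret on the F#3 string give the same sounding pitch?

Fret 17 on D2 is MIDI 38 + 17 = 55 (G3). On the F#3 string (open MIDI 54), that pitch is 55 − 54 = fret 1.

1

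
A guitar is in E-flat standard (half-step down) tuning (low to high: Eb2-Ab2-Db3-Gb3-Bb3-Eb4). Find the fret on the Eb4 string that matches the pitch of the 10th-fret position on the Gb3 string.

1

Fret 10 on Gb3 is MIDI 54 + 10 = 64 (E4). On the Eb4 string (open MIDI 63), that pitch is 64 − 63 = fret 1.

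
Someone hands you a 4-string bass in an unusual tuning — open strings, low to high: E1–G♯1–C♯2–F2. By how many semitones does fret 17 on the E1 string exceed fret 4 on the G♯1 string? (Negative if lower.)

9 semitones

E1 at fret 17 → A2 (MIDI 45); G♯1 at fret 4 → C2 (MIDI 36).
45 − 36 = 9, so the two pitches are 9 semitones apart.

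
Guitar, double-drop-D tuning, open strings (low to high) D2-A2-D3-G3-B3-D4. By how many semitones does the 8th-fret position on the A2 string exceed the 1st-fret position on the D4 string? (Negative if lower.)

A2 at fret 8 → F3 (MIDI 53); D4 at fret 1 → D♯4 (MIDI 63).
53 − 63 = -10, so the two pitches are 10 semitones apart.

-10 semitones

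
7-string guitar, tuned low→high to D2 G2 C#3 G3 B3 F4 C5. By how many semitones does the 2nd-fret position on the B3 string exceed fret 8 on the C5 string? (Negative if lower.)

-19 semitones

B3 at fret 2 → C#4 (MIDI 61); C5 at fret 8 → G#5 (MIDI 80).
61 − 80 = -19, so the two pitches are 19 semitones apart.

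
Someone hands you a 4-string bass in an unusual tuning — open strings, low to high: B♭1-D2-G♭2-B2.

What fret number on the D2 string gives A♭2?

6

A♭2 is 6 semitones above the open D2 (D–Eb–E–F–Gb–G–Ab), so it sits at fret 6.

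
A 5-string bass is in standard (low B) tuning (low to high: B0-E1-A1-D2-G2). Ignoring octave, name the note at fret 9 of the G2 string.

G2 is MIDI 43. Adding 9 gives 52; 52 mod 12 = 4, i.e. E.

E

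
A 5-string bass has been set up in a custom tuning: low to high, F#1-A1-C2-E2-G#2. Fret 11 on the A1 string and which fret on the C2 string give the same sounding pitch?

Fret 11 on A1 is MIDI 33 + 11 = 44 (G#2). On the C2 string (open MIDI 36), that pitch is 44 − 36 = fret 8.

8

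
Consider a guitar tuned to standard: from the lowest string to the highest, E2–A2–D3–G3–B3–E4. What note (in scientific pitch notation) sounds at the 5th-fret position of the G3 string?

C4

G3 is MIDI 55. Adding 5 gives 60, which is C4.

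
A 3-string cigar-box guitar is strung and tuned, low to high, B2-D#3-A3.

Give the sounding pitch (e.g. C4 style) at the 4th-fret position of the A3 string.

C#4

Each fret is one semitone, so A3 + 4 = C#4.
(Equivalently spelled Db4.)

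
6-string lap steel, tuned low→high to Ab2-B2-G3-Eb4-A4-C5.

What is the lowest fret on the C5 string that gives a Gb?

From C5, count semitones up the chromatic scale until reaching Gb: C–Db–D–Eb–E–F–Gb — 6 steps.

6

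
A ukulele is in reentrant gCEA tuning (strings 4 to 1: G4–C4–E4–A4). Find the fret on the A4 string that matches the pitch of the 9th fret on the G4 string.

Fret 9 on G4 is MIDI 67 + 9 = 76 (E5). On the A4 string (open MIDI 69), that pitch is 76 − 69 = fret 7.

7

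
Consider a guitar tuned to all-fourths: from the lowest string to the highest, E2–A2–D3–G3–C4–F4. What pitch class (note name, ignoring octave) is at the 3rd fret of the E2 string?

G

The open E2 string plus 3 semitones: E–F–F#–G.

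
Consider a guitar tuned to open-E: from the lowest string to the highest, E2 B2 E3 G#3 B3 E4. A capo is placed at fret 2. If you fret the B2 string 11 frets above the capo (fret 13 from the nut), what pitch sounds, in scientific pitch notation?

C4

The capo raises the open B2 by 2 semitones to C#3; fretting 11 more gives B2 + 2 + 11 = B2 + 13 semitones = C4.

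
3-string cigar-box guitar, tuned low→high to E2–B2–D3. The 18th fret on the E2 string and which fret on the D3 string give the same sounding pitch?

8

Fret 18 on E2 is MIDI 40 + 18 = 58 (B♭3). On the D3 string (open MIDI 50), that pitch is 58 − 50 = fret 8.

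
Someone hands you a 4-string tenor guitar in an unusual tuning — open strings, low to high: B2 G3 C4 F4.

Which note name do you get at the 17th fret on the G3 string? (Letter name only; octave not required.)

C

The open G3 string plus 17 semitones: G–G#–A–A#–…–A#–B–C.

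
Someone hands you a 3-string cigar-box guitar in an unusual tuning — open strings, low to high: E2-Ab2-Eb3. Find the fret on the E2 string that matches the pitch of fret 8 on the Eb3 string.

Eb3 at fret 8 is Eb3 + 8 semitones = B3.
The open E2 string is 11 semitones below the open Eb3, so the same pitch on the E2 string lies at fret 8 + 11 = 19.

19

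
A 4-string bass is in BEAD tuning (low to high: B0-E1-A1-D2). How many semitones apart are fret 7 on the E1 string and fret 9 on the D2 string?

12 semitones

E1 at fret 7 → B1 (MIDI 35); D2 at fret 9 → B2 (MIDI 47).
35 − 47 = -12, so the two pitches are 12 semitones apart, with B2 the higher.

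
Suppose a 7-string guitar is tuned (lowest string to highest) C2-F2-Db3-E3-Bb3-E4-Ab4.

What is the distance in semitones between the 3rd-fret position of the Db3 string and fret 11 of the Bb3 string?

17 semitones

Db3 at fret 3 → E3 (MIDI 52); Bb3 at fret 11 → A4 (MIDI 69).
52 − 69 = -17, so the two pitches are 17 semitones apart, with A4 the higher.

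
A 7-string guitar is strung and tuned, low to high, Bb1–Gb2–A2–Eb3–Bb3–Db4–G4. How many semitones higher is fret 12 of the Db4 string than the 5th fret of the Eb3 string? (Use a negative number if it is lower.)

17 semitones

Db4 at fret 12 → Db5 (MIDI 73); Eb3 at fret 5 → Ab3 (MIDI 56).
73 − 56 = 17, so the two pitches are 17 semitones apart.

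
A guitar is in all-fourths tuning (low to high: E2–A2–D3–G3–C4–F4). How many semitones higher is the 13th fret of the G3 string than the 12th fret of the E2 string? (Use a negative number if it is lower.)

G3 at fret 13 → G♯4 (MIDI 68); E2 at fret 12 → E3 (MIDI 52).
68 − 52 = 16, so the two pitches are 16 semitones apart.

16 semitones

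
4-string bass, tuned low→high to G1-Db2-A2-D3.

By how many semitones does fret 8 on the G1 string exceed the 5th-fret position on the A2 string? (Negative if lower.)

G1 at fret 8 → Eb2 (MIDI 39); A2 at fret 5 → D3 (MIDI 50).
39 − 50 = -11, so the two pitches are 11 semitones apart.

-11 semitones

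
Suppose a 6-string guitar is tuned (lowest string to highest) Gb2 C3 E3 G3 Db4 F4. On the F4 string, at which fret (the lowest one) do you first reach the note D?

From F4, count semitones up the chromatic scale until reaching D: F–Gb–G–Ab–A–Bb–B–C–Db–D — 9 steps.

9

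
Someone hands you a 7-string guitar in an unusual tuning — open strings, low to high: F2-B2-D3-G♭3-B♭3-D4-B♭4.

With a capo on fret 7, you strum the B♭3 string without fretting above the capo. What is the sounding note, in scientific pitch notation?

F4

The capo raises the open B♭3 by 7 semitones to F4; fretting 0 more gives B♭3 + 7 + 0 = B♭3 + 7 semitones = F4.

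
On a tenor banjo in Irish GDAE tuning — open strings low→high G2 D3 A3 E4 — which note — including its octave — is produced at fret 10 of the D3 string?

C4

D3 is MIDI 50. Adding 10 gives 60, which is C4.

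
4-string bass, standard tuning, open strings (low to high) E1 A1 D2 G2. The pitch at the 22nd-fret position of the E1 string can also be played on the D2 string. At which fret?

E1 at fret 22 is E1 + 22 semitones = D3.
The open D2 string is 10 semitones above the open E1, so the same pitch on the D2 string lies at fret 22 − 10 = 12.

12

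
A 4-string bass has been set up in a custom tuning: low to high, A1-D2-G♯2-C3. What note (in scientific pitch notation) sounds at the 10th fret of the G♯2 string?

F♯3

G♯2 is MIDI 44. Adding 10 gives 54, which is F♯3.
(Equivalently spelled G♭3.)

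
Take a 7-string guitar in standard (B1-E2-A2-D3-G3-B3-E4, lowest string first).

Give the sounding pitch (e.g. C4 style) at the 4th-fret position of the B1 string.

D#2

The open B1 string plus 4 semitones: B–C–C#–D–D#.
The walk passes from B into C once, so the octave number goes from 1 to 2.
(Equivalently spelled Eb2.)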